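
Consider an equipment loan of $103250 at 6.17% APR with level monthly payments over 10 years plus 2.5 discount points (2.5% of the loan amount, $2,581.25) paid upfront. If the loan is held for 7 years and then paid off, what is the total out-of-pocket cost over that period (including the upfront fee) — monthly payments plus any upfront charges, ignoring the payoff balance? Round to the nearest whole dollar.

$99,611

At 6.17% the monthly rate is 0.0051417, so the payment is 103,250 × 0.0051417 / (1 − 1.0051417^−120) = $1,155.12.
Total outlay = 84 × $1,155.12 + $2,581.25 = $99,611.33.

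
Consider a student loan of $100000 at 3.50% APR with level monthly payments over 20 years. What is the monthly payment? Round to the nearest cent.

$579.96

At 3.50% the monthly rate is 0.0029167, so the payment is 100,000 × 0.0029167 / (1 − 1.0029167^−240) = $579.96.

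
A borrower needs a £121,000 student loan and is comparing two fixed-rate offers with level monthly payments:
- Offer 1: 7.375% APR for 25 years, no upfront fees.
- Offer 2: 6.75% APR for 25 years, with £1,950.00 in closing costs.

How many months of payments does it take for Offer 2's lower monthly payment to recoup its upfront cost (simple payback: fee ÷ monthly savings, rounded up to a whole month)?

41 months

Offer 1: at 7.375% the monthly rate is 0.0061458, so the payment is 121,000 × 0.0061458 / (1 − 1.0061458^−300) = £884.36.
Offer 2: monthly rate = 6.75%/12 = 0.0056250; payment = 121,000 × 0.0056250 / (1 − (1+0.0056250)^−300) = £836.00.
Monthly savings = £884.36 − £836.00 = £48.36.
Break-even = £1,950.00 / £48.36 = 40.32 → 41 months.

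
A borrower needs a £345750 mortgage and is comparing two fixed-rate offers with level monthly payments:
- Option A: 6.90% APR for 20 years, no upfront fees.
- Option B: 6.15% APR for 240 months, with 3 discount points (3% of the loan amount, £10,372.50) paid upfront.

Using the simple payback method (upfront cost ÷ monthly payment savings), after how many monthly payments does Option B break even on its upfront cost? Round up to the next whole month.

68 months

Option A: at 6.90% the monthly rate is 0.0057500, so the payment is 345,750 × 0.0057500 / (1 − 1.0057500^−240) = £2,659.88.
Option B: at 6.15% the monthly rate is 0.0051250, so the payment is 345,750 × 0.0051250 / (1 − 1.0051250^−240) = £2,507.07.
Monthly savings = £2,659.88 − £2,507.07 = £152.81.
Break-even = £10,372.50 / £152.81 = 67.88 → 68 months.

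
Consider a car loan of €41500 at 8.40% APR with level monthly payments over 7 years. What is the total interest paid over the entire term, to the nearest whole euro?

At 8.40% the monthly rate is 0.0070000, so the payment is 41,500 × 0.0070000 / (1 − 1.0070000^−84) = €655.13.
Total paid = 84 × €655.13 = €55,030.92; interest = €55,030.92 − €41,500 = €13,530.92.

€13,531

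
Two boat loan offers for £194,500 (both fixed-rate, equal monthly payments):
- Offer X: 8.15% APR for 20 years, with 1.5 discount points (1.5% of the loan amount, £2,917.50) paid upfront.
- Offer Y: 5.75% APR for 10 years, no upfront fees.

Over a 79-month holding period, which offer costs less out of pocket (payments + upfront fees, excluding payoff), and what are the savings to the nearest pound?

Offer X by £35,787

Offer X: at 8.15% the monthly rate is 0.0067917, so the payment is 194,500 × 0.0067917 / (1 − 1.0067917^−240) = £1,645.08.
Offer Y: at 5.75% the monthly rate is 0.0047917, so the payment is 194,500 × 0.0047917 / (1 − 1.0047917^−120) = £2,135.01.
Over 79 months: Offer X costs 79 × £1,645.08 + £2,917.50 = £132,878.82; Offer Y costs 79 × £2,135.01 = £168,665.79.
Offer X is cheaper by £168,665.79 − £132,878.82 = £35,786.97.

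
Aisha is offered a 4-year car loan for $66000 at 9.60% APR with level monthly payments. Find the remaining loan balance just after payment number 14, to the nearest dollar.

With monthly rate i = 9.6%/12 = 0.0080000, the balance after k of n payments is P · [(1+i)^n − (1+i)^k] / [(1+i)^n − 1].
(1+0.0080000)^48 = 1.46590404 and (1+0.0080000)^14 = 1.11801453, so the balance is 66,000 × (1.46590404 − 1.11801453) / (1.46590404 − 1) = $49,282.05.

$49,282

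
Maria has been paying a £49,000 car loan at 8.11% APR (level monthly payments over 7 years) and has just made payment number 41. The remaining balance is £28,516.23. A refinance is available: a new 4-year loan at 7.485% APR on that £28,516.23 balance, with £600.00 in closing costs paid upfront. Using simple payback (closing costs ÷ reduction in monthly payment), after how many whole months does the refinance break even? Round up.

Current payment = 49,000 × 8.11%/12 / (1 − (1+0.0067583)^−84) = £766.41.
Refinanced payment = 28,516.23 × 0.0062375 / (1 − (1+0.0062375)^−48) = £689.29.
Monthly savings = £766.41 − £689.29 = £77.12.
Break-even = £600.00 / £77.12 = 7.78 → 8 months.

8 months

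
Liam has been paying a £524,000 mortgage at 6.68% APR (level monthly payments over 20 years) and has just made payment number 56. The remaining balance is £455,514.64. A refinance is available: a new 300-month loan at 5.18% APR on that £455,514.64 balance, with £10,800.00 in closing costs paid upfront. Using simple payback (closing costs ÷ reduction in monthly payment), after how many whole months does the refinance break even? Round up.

Current payment = 524,000 × 6.68%/12 / (1 − (1+0.0055667)^−240) = £3,962.53.
Refinanced payment = 455,514.64 × 0.0043167 / (1 − (1+0.0043167)^−300) = £2,710.88.
Monthly savings = £3,962.53 − £2,710.88 = £1,251.65.
Break-even = £10,800.00 / £1,251.65 = 8.63 → 9 months.

9 months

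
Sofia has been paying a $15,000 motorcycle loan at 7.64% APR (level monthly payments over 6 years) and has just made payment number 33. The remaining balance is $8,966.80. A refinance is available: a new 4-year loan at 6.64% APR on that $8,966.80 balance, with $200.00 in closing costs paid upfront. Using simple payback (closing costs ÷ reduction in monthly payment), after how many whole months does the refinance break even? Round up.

Current payment = 15,000 × 7.64%/12 / (1 − (1+0.0063667)^−72) = $260.37.
Refinanced payment = 8,966.80 × 0.0055333 / (1 − (1+0.0055333)^−48) = $213.23.
Monthly savings = $260.37 − $213.23 = $47.14.
Break-even = $200.00 / $47.14 = 4.24 → 5 months.

5 months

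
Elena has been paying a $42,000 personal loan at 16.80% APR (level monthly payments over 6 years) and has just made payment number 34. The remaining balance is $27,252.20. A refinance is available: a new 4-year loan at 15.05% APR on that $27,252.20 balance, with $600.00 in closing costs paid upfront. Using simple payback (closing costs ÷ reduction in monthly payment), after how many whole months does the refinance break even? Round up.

4 months

Current payment = 42,000 × 16.8%/12 / (1 − (1+0.0140000)^−72) = $929.66.
Refinanced payment = 27,252.20 × 0.0125417 / (1 − (1+0.0125417)^−48) = $759.14.
Monthly savings = $929.66 − $759.14 = $170.52.
Break-even = $600.00 / $170.52 = 3.52 → 4 months.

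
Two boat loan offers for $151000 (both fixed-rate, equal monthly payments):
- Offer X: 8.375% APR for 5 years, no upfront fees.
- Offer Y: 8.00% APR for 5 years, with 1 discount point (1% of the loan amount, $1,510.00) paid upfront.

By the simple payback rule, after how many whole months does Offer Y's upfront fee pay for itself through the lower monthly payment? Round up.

Offer X: monthly rate = 8.375%/12 = 0.0069792; payment = 151,000 × 0.0069792 / (1 − (1+0.0069792)^−60) = $3,088.91.
Offer Y: monthly rate = 8%/12 = 0.0066667; payment = 151,000 × 0.0066667 / (1 − (1+0.0066667)^−60) = $3,061.74.
Monthly savings = $3,088.91 − $3,061.74 = $27.17.
Break-even = $1,510.00 / $27.17 = 55.58 → 56 months.

56 months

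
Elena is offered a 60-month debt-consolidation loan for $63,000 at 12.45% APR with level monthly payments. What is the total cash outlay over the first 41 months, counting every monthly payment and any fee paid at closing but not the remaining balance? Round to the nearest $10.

Monthly rate = 12.45%/12 = 0.0103750; payment = 63,000 × 0.0103750 / (1 − (1+0.0103750)^−60) = $1,415.77.
Total outlay = 41 × $1,415.77 = $58,046.57.

$58,050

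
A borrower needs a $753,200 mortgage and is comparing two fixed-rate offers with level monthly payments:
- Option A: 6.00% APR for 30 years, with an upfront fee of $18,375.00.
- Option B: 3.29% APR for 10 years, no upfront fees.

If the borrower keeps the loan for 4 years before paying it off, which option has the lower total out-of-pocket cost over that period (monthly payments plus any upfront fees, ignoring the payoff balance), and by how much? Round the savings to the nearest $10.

Option A by $118,830

Option A: monthly rate = 6%/12 = 0.0050000; payment = 753,200 × 0.0050000 / (1 − (1+0.0050000)^−360) = $4,515.81.
Option B: monthly rate = 3.29%/12 = 0.0027417; payment = 753,200 × 0.0027417 / (1 − (1+0.0027417)^−120) = $7,374.22.
Over 48 months: Option A costs 48 × $4,515.81 + $18,375.00 = $235,133.88; Option B costs 48 × $7,374.22 = $353,962.56.
Option A is cheaper by $353,962.56 − $235,133.88 = $118,828.68.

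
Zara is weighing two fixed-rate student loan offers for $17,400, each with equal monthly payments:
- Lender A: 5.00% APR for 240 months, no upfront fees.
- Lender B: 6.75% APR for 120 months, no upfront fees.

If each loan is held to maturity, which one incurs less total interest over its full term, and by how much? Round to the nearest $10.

Lender A: monthly rate = 5%/12 = 0.0041667; payment = 17,400 × 0.0041667 / (1 − (1+0.0041667)^−240) = $114.83.
Total interest on Lender A = 240 × $114.83 − $17,400 = $10,159.20.
Lender B: monthly rate = 6.75%/12 = 0.0056250; payment = 17,400 × 0.0056250 / (1 − (1+0.0056250)^−120) = $199.79.
Total interest on Lender B = 120 × $199.79 − $17,400 = $6,574.80.
Lender B is lower by $3,584.40.

Lender B by $3,580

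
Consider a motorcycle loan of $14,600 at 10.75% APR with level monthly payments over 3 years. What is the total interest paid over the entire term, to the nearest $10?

$2,550

At 10.75% the monthly rate is 0.0089583, so the payment is 14,600 × 0.0089583 / (1 − 1.0089583^−36) = $476.26.
Total paid = 36 × $476.26 = $17,145.36; interest = $17,145.36 − $14,600 = $2,545.36.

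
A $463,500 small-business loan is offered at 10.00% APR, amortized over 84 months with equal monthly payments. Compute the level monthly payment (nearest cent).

At 10.00% the monthly rate is 0.0083333, so the payment is 463,500 × 0.0083333 / (1 − 1.0083333^−84) = $7,694.65.

$7,694.65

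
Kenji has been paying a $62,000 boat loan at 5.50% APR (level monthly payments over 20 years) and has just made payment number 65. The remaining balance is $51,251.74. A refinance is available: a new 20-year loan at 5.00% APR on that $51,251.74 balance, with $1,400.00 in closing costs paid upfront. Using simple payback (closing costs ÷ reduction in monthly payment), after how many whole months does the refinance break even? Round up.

16 months

Current payment = 62,000 × 5.5%/12 / (1 − (1+0.0045833)^−240) = $426.49.
Refinanced payment = 51,251.74 × 0.0041667 / (1 − (1+0.0041667)^−240) = $338.24.
Monthly savings = $426.49 − $338.24 = $88.25.
Break-even = $1,400.00 / $88.25 = 15.86 → 16 months.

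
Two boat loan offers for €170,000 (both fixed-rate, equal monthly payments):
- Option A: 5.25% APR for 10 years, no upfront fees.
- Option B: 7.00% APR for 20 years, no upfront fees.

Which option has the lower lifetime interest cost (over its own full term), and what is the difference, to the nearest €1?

Option A by €97,447

Option A: monthly rate = 5.25%/12 = 0.0043750; payment = 170,000 × 0.0043750 / (1 − (1+0.0043750)^−120) = €1,823.96.
Total interest on Option A = 120 × €1,823.96 − €170,000 = €48,875.20.
Option B: monthly rate = 7%/12 = 0.0058333; payment = 170,000 × 0.0058333 / (1 − (1+0.0058333)^−240) = €1,318.01.
Total interest on Option B = 240 × €1,318.01 − €170,000 = €146,322.40.
Option A is lower by €97,447.20.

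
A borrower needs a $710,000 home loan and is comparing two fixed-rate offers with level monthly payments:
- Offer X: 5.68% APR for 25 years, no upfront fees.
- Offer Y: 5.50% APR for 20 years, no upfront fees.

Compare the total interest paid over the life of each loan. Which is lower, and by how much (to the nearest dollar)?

Offer Y by $158,841

Offer X: at 5.68% the monthly rate is 0.0047333, so the payment is 710,000 × 0.0047333 / (1 − 1.0047333^−300) = $4,436.67.
Total interest on Offer X = 300 × $4,436.67 − $710,000 = $621,001.00.
Offer Y: monthly rate = 5.5%/12 = 0.0045833; payment = 710,000 × 0.0045833 / (1 − (1+0.0045833)^−240) = $4,884.00.
Total interest on Offer Y = 240 × $4,884.00 − $710,000 = $462,160.00.
Offer Y is lower by $158,841.00.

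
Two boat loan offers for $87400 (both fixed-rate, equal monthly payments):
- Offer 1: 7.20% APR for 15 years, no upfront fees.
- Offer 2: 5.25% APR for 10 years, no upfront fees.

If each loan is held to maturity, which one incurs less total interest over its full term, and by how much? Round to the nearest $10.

Offer 2 by $30,640

Offer 1: at 7.20% the monthly rate is 0.0060000, so the payment is 87,400 × 0.0060000 / (1 − 1.0060000^−180) = $795.38.
Total interest on Offer 1 = 180 × $795.38 − $87,400 = $55,768.40.
Offer 2: monthly rate = 5.25%/12 = 0.0043750; payment = 87,400 × 0.0043750 / (1 − (1+0.0043750)^−120) = $937.73.
Total interest on Offer 2 = 120 × $937.73 − $87,400 = $25,127.60.
Offer 2 is lower by $30,640.80.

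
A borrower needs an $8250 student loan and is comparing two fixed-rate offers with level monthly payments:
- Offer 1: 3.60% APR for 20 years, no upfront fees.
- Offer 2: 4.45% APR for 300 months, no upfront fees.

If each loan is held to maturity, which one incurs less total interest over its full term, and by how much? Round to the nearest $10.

Offer 1: monthly rate = 3.6%/12 = 0.0030000; payment = 8,250 × 0.0030000 / (1 − (1+0.0030000)^−240) = $48.27.
Total interest on Offer 1 = 240 × $48.27 − $8,250 = $3,334.80.
Offer 2: at 4.45% the monthly rate is 0.0037083, so the payment is 8,250 × 0.0037083 / (1 − 1.0037083^−300) = $45.62.
Total interest on Offer 2 = 300 × $45.62 − $8,250 = $5,436.00.
Offer 1 is lower by $2,101.20.

Offer 1 by $2,100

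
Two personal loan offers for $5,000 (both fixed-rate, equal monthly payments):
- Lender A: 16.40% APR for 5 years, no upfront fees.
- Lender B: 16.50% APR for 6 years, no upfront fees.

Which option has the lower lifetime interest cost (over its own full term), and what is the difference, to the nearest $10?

Lender A: at 16.40% the monthly rate is 0.0136667, so the payment is 5,000 × 0.0136667 / (1 − 1.0136667^−60) = $122.66.
Total interest on Lender A = 60 × $122.66 − $5,000 = $2,359.60.
Lender B: monthly rate = 16.5%/12 = 0.0137500; payment = 5,000 × 0.0137500 / (1 − (1+0.0137500)^−72) = $109.84.
Total interest on Lender B = 72 × $109.84 − $5,000 = $2,908.48.
Lender A is lower by $548.88.

Lender A by $550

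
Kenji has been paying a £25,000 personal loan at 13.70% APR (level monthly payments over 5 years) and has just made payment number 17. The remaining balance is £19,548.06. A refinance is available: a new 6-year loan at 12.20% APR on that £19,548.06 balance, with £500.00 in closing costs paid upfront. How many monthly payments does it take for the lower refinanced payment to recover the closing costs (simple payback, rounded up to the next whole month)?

3 months

Current payment = 25,000 × 13.7%/12 / (1 − (1+0.0114167)^−60) = £577.83.
Refinanced payment = 19,548.06 × 0.0101667 / (1 − (1+0.0101667)^−72) = £384.20.
Monthly savings = £577.83 − £384.20 = £193.63.
Break-even = £500.00 / £193.63 = 2.58 → 3 months.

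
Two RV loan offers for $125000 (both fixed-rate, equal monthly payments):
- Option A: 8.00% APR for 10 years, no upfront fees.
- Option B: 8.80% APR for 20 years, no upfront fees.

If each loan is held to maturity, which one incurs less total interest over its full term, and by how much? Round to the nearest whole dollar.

Option A by $84,080

Option A: monthly rate = 8%/12 = 0.0066667; payment = 125,000 × 0.0066667 / (1 − (1+0.0066667)^−120) = $1,516.59.
Total interest on Option A = 120 × $1,516.59 − $125,000 = $56,990.80.
Option B: at 8.80% the monthly rate is 0.0073333, so the payment is 125,000 × 0.0073333 / (1 − 1.0073333^−240) = $1,108.63.
Total interest on Option B = 240 × $1,108.63 − $125,000 = $141,071.20.
Option A is lower by $84,080.40.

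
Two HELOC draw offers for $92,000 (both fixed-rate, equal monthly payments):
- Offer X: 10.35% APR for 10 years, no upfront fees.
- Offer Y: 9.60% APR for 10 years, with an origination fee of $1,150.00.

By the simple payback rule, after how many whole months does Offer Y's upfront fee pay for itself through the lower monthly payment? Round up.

31 months

Offer X: monthly rate = 10.35%/12 = 0.0086250; payment = 92,000 × 0.0086250 / (1 − (1+0.0086250)^−120) = $1,233.69.
Offer Y: at 9.60% the monthly rate is 0.0080000, so the payment is 92,000 × 0.0080000 / (1 − 1.0080000^−120) = $1,195.50.
Monthly savings = $1,233.69 − $1,195.50 = $38.19.
Break-even = $1,150.00 / $38.19 = 30.11 → 31 months.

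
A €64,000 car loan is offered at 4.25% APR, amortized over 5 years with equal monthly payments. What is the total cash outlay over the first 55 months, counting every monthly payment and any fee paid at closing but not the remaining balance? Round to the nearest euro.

At 4.25% the monthly rate is 0.0035417, so the payment is 64,000 × 0.0035417 / (1 − 1.0035417^−60) = €1,185.89.
Total outlay = 55 × €1,185.89 = €65,223.95.

€65,224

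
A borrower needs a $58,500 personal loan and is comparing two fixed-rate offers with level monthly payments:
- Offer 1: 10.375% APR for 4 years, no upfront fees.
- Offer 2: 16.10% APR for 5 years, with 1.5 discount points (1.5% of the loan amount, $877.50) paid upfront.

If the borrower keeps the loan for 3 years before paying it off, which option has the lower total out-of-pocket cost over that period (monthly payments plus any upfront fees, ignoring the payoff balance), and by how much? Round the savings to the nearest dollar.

Offer 1: at 10.375% the monthly rate is 0.0086458, so the payment is 58,500 × 0.0086458 / (1 − 1.0086458^−48) = $1,494.27.
Offer 2: at 16.10% the monthly rate is 0.0134167, so the payment is 58,500 × 0.0134167 / (1 − 1.0134167^−60) = $1,425.72.
Over 36 months: Offer 1 costs 36 × $1,494.27 = $53,793.72; Offer 2 costs 36 × $1,425.72 + $877.50 = $52,203.42.
Offer 2 is cheaper by $53,793.72 − $52,203.42 = $1,590.30.

Offer 2 by $1,590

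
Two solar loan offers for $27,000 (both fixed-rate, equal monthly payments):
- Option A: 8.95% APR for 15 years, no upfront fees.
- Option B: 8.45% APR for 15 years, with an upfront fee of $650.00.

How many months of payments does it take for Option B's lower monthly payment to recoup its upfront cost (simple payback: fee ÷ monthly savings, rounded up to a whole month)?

Option A: monthly rate = 8.95%/12 = 0.0074583; payment = 27,000 × 0.0074583 / (1 − (1+0.0074583)^−180) = $273.05.
Option B: at 8.45% the monthly rate is 0.0070417, so the payment is 27,000 × 0.0070417 / (1 − 1.0070417^−180) = $265.09.
Monthly savings = $273.05 − $265.09 = $7.96.
Break-even = $650.00 / $7.96 = 81.66 → 82 months.

82 months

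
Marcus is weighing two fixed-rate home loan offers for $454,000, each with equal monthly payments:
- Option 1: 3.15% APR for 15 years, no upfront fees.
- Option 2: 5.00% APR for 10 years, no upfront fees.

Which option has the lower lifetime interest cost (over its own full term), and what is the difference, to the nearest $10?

Option 1: monthly rate = 3.15%/12 = 0.0026250; payment = 454,000 × 0.0026250 / (1 − (1+0.0026250)^−180) = $3,168.10.
Total interest on Option 1 = 180 × $3,168.10 − $454,000 = $116,258.00.
Option 2: monthly rate = 5%/12 = 0.0041667; payment = 454,000 × 0.0041667 / (1 − (1+0.0041667)^−120) = $4,815.37.
Total interest on Option 2 = 120 × $4,815.37 − $454,000 = $123,844.40.
Option 1 is lower by $7,586.40.

Option 1 by $7,590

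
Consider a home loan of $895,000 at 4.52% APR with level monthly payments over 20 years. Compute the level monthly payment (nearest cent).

$5,671.88

At 4.52% the monthly rate is 0.0037667, so the payment is 895,000 × 0.0037667 / (1 − 1.0037667^−240) = $5,671.88.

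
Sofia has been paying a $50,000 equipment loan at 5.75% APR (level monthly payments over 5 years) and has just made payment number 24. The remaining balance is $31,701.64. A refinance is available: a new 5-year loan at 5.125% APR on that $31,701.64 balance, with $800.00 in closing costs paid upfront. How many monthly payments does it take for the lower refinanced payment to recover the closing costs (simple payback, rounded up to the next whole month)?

3 months

Current payment = 50,000 × 5.75%/12 / (1 − (1+0.0047917)^−60) = $960.84.
Refinanced payment = 31,701.64 × 0.0042708 / (1 − (1+0.0042708)^−60) = $600.07.
Monthly savings = $960.84 − $600.07 = $360.77.
Break-even = $800.00 / $360.77 = 2.22 → 3 months.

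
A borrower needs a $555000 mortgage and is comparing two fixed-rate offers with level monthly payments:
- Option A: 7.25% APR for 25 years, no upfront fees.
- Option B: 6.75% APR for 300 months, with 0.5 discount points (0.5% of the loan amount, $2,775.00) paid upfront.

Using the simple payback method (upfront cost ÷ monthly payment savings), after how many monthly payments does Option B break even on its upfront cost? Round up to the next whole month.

16 months

Option A: at 7.25% the monthly rate is 0.0060417, so the payment is 555,000 × 0.0060417 / (1 − 1.0060417^−300) = $4,011.58.
Option B: monthly rate = 6.75%/12 = 0.0056250; payment = 555,000 × 0.0056250 / (1 − (1+0.0056250)^−300) = $3,834.56.
Monthly savings = $4,011.58 − $3,834.56 = $177.02.
Break-even = $2,775.00 / $177.02 = 15.68 → 16 months.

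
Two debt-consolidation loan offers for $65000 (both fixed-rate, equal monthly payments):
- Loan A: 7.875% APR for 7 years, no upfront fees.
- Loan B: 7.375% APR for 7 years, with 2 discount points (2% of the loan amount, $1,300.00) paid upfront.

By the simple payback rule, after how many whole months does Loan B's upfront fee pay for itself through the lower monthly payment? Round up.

Loan A: at 7.875% the monthly rate is 0.0065625, so the payment is 65,000 × 0.0065625 / (1 − 1.0065625^−84) = $1,009.06.
Loan B: monthly rate = 7.375%/12 = 0.0061458; payment = 65,000 × 0.0061458 / (1 − (1+0.0061458)^−84) = $992.98.
Monthly savings = $1,009.06 − $992.98 = $16.08.
Break-even = $1,300.00 / $16.08 = 80.85 → 81 months.

81 months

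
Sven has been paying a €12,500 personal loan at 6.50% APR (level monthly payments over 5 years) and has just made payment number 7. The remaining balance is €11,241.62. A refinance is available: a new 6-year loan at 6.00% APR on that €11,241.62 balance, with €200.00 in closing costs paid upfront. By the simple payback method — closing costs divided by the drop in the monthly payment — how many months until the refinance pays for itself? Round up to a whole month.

Current payment = 12,500 × 6.5%/12 / (1 − (1+0.0054167)^−60) = €244.58.
Refinanced payment = 11,241.62 × 0.0050000 / (1 − (1+0.0050000)^−72) = €186.31.
Monthly savings = €244.58 − €186.31 = €58.27.
Break-even = €200.00 / €58.27 = 3.43 → 4 months.

4 months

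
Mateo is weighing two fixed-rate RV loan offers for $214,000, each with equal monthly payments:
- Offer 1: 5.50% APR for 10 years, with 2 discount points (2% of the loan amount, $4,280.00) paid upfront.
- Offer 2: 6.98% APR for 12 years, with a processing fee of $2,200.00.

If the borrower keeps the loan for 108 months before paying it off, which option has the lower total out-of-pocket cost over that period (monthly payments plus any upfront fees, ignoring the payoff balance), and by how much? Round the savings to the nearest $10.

Offer 2 by $15,470

Offer 1: monthly rate = 5.5%/12 = 0.0045833; payment = 214,000 × 0.0045833 / (1 − (1+0.0045833)^−120) = $2,322.46.
Offer 2: at 6.98% the monthly rate is 0.0058167, so the payment is 214,000 × 0.0058167 / (1 − 1.0058167^−144) = $2,198.45.
Over 108 months: Offer 1 costs 108 × $2,322.46 + $4,280.00 = $255,105.68; Offer 2 costs 108 × $2,198.45 + $2,200.00 = $239,632.60.
Offer 2 is cheaper by $255,105.68 − $239,632.60 = $15,473.08.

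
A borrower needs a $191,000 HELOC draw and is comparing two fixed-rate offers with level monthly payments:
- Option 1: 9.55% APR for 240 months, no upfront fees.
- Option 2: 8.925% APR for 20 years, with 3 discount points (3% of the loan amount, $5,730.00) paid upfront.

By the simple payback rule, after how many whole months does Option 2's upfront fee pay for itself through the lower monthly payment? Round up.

75 months

Option 1: monthly rate = 9.55%/12 = 0.0079583; payment = 191,000 × 0.0079583 / (1 − (1+0.0079583)^−240) = $1,786.61.
Option 2: monthly rate = 8.925%/12 = 0.0074375; payment = 191,000 × 0.0074375 / (1 − (1+0.0074375)^−240) = $1,709.27.
Monthly savings = $1,786.61 − $1,709.27 = $77.34.
Break-even = $5,730.00 / $77.34 = 74.09 → 75 months.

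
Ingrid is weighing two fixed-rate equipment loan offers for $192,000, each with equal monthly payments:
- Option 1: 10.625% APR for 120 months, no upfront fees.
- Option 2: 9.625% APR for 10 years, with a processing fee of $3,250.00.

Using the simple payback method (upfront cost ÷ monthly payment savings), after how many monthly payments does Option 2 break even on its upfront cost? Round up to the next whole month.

31 months

Option 1: monthly rate = 10.625%/12 = 0.0088542; payment = 192,000 × 0.0088542 / (1 − (1+0.0088542)^−120) = $2,604.21.
Option 2: at 9.625% the monthly rate is 0.0080208, so the payment is 192,000 × 0.0080208 / (1 − 1.0080208^−120) = $2,497.59.
Monthly savings = $2,604.21 − $2,497.59 = $106.62.
Break-even = $3,250.00 / $106.62 = 30.48 → 31 months.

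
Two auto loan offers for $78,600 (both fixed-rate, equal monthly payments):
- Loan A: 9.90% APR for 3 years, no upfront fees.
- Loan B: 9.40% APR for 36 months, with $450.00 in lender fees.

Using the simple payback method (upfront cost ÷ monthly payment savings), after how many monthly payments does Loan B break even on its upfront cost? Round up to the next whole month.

Loan A: at 9.90% the monthly rate is 0.0082500, so the payment is 78,600 × 0.0082500 / (1 − 1.0082500^−36) = $2,532.51.
Loan B: monthly rate = 9.4%/12 = 0.0078333; payment = 78,600 × 0.0078333 / (1 − (1+0.0078333)^−36) = $2,514.12.
Monthly savings = $2,532.51 − $2,514.12 = $18.39.
Break-even = $450.00 / $18.39 = 24.47 → 25 months.

25 months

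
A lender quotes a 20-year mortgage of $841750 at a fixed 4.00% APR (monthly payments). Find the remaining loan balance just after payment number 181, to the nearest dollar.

With monthly rate i = 4%/12 = 0.0033333, the balance after k of n payments is P · [(1+i)^n − (1+i)^k] / [(1+i)^n − 1].
(1+0.0033333)^240 = 2.22258209 and (1+0.0033333)^181 = 1.82636930, so the balance is 841,750 × (2.22258209 − 1.82636930) / (2.22258209 − 1) = $272,793.23.

$272,793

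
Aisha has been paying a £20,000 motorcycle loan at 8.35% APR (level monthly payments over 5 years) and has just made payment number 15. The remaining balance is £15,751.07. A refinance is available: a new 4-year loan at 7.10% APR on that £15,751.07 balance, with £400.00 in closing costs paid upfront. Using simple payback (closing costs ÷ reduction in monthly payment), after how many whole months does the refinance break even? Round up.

13 months

Current payment = 20,000 × 8.35%/12 / (1 − (1+0.0069583)^−60) = £408.89.
Refinanced payment = 15,751.07 × 0.0059167 / (1 − (1+0.0059167)^−48) = £377.91.
Monthly savings = £408.89 − £377.91 = £30.98.
Break-even = £400.00 / £30.98 = 12.91 → 13 months.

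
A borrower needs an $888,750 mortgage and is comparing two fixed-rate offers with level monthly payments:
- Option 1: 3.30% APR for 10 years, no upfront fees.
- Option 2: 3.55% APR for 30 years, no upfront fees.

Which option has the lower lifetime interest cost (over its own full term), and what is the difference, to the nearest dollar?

Option 1: monthly rate = 3.3%/12 = 0.0027500; payment = 888,750 × 0.0027500 / (1 − (1+0.0027500)^−120) = $8,705.46.
Total interest on Option 1 = 120 × $8,705.46 − $888,750 = $155,905.20.
Option 2: monthly rate = 3.55%/12 = 0.0029583; payment = 888,750 × 0.0029583 / (1 − (1+0.0029583)^−360) = $4,015.73.
Total interest on Option 2 = 360 × $4,015.73 − $888,750 = $556,912.80.
Option 1 is lower by $401,007.60.

Option 1 by $401,008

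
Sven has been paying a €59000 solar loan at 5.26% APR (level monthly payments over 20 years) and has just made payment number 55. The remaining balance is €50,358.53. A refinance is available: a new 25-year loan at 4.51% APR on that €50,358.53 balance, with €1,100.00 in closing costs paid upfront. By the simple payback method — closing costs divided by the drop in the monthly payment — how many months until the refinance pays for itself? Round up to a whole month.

Current payment = 59,000 × 5.26%/12 / (1 − (1+0.0043833)^−240) = €397.90.
Refinanced payment = 50,358.53 × 0.0037583 / (1 − (1+0.0037583)^−300) = €280.19.
Monthly savings = €397.90 − €280.19 = €117.71.
Break-even = €1,100.00 / €117.71 = 9.35 → 10 months.

10 months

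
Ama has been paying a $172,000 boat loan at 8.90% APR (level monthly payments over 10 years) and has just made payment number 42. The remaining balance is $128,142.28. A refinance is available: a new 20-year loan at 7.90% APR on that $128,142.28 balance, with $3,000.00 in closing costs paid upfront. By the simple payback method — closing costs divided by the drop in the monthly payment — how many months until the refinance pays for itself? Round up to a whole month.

3 months

Current payment = 172,000 × 8.9%/12 / (1 − (1+0.0074167)^−120) = $2,169.53.
Refinanced payment = 128,142.28 × 0.0065833 / (1 − (1+0.0065833)^−240) = $1,063.87.
Monthly savings = $2,169.53 − $1,063.87 = $1,105.66.
Break-even = $3,000.00 / $1,105.66 = 2.71 → 3 months.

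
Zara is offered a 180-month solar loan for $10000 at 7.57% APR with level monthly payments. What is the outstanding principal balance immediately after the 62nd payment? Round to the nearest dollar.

$7,731

With monthly rate i = 7.57%/12 = 0.0063083, the balance after k of n payments is P · [(1+i)^n − (1+i)^k] / [(1+i)^n − 1].
(1+0.0063083)^180 = 3.10164754 and (1+0.0063083)^62 = 1.47681565, so the balance is 10,000 × (3.10164754 − 1.47681565) / (3.10164754 − 1) = $7,731.23.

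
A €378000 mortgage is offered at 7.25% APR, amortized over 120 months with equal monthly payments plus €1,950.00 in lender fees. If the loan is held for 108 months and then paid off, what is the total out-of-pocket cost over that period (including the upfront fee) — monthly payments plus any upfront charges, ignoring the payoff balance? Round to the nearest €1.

€481,228

At 7.25% the monthly rate is 0.0060417, so the payment is 378,000 × 0.0060417 / (1 − 1.0060417^−120) = €4,437.76.
Total outlay = 108 × €4,437.76 + €1,950.00 = €481,228.08.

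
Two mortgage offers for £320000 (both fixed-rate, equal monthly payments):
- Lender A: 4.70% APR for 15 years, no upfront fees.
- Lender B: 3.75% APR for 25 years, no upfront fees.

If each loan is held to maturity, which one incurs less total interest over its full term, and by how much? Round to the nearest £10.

Lender A by £47,020

Lender A: at 4.70% the monthly rate is 0.0039167, so the payment is 320,000 × 0.0039167 / (1 − 1.0039167^−180) = £2,480.81.
Total interest on Lender A = 180 × £2,480.81 − £320,000 = £126,545.80.
Lender B: monthly rate = 3.75%/12 = 0.0031250; payment = 320,000 × 0.0031250 / (1 − (1+0.0031250)^−300) = £1,645.22.
Total interest on Lender B = 300 × £1,645.22 − £320,000 = £173,566.00.
Lender A is lower by £47,020.20.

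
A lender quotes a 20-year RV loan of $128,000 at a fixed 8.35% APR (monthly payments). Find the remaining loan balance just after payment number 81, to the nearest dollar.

With monthly rate i = 8.35%/12 = 0.0069583, the balance after k of n payments is P · [(1+i)^n − (1+i)^k] / [(1+i)^n − 1].
(1+0.0069583)^240 = 5.28153410 and (1+0.0069583)^81 = 1.75360401, so the balance is 128,000 × (5.28153410 − 1.75360401) / (5.28153410 − 1) = $105,470.39.

$105,470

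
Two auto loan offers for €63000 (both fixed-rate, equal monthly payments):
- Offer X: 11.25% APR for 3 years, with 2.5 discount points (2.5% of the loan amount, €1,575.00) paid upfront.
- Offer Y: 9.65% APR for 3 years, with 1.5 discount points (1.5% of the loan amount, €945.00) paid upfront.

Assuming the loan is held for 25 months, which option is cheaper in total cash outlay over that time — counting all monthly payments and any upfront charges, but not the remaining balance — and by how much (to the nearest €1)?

Offer X: monthly rate = 11.25%/12 = 0.0093750; payment = 63,000 × 0.0093750 / (1 − (1+0.0093750)^−36) = €2,070.01.
Offer Y: at 9.65% the monthly rate is 0.0080417, so the payment is 63,000 × 0.0080417 / (1 − 1.0080417^−36) = €2,022.50.
Over 25 months: Offer X costs 25 × €2,070.01 + €1,575.00 = €53,325.25; Offer Y costs 25 × €2,022.50 + €945.00 = €51,507.50.
Offer Y is cheaper by €53,325.25 − €51,507.50 = €1,817.75.

Offer Y by €1,818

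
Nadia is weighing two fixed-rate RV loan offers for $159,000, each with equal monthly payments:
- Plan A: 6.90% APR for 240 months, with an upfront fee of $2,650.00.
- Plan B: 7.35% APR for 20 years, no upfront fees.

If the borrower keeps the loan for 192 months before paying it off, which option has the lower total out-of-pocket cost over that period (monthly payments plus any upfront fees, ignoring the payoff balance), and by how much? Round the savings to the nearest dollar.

Plan A by $5,635

Plan A: monthly rate = 6.9%/12 = 0.0057500; payment = 159,000 × 0.0057500 / (1 − (1+0.0057500)^−240) = $1,223.20.
Plan B: monthly rate = 7.35%/12 = 0.0061250; payment = 159,000 × 0.0061250 / (1 − (1+0.0061250)^−240) = $1,266.35.
Over 192 months: Plan A costs 192 × $1,223.20 + $2,650.00 = $237,504.40; Plan B costs 192 × $1,266.35 = $243,139.20.
Plan A is cheaper by $243,139.20 − $237,504.40 = $5,634.80.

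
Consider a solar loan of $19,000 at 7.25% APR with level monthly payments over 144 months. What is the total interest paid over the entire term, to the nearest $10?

Monthly rate = 7.25%/12 = 0.0060417; payment = 19,000 × 0.0060417 / (1 − (1+0.0060417)^−144) = $197.93.
Total paid = 144 × $197.93 = $28,501.92; interest = $28,501.92 − $19,000 = $9,501.92.

$9,500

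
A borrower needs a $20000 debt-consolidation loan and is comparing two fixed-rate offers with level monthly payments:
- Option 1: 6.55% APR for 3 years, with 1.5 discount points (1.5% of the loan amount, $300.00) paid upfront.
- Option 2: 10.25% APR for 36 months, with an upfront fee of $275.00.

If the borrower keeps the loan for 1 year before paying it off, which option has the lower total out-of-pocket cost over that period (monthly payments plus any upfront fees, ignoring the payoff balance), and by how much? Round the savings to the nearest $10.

Option 1: monthly rate = 6.55%/12 = 0.0054583; payment = 20,000 × 0.0054583 / (1 − (1+0.0054583)^−36) = $613.44.
Option 2: monthly rate = 10.25%/12 = 0.0085417; payment = 20,000 × 0.0085417 / (1 − (1+0.0085417)^−36) = $647.69.
Over 12 months: Option 1 costs 12 × $613.44 + $300.00 = $7,661.28; Option 2 costs 12 × $647.69 + $275.00 = $8,047.28.
Option 1 is cheaper by $8,047.28 − $7,661.28 = $386.00.

Option 1 by $390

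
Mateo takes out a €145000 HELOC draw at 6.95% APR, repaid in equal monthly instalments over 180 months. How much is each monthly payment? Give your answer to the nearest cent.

€1,299.25

Monthly rate = 6.95%/12 = 0.0057917; payment = 145,000 × 0.0057917 / (1 − (1+0.0057917)^−180) = €1,299.25.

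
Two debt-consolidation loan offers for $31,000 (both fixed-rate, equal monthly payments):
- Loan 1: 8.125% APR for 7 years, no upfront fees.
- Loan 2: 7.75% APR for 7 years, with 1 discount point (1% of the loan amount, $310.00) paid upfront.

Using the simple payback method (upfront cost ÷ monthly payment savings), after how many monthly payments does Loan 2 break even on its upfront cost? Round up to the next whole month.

54 months

Loan 1: monthly rate = 8.125%/12 = 0.0067708; payment = 31,000 × 0.0067708 / (1 − (1+0.0067708)^−84) = $485.11.
Loan 2: monthly rate = 7.75%/12 = 0.0064583; payment = 31,000 × 0.0064583 / (1 − (1+0.0064583)^−84) = $479.32.
Monthly savings = $485.11 − $479.32 = $5.79.
Break-even = $310.00 / $5.79 = 53.54 → 54 months.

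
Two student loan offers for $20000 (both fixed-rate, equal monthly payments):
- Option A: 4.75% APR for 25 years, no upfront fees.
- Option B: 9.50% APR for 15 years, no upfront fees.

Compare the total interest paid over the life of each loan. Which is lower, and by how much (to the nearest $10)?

Option A by $3,390

Option A: at 4.75% the monthly rate is 0.0039583, so the payment is 20,000 × 0.0039583 / (1 − 1.0039583^−300) = $114.02.
Total interest on Option A = 300 × $114.02 − $20,000 = $14,206.00.
Option B: at 9.50% the monthly rate is 0.0079167, so the payment is 20,000 × 0.0079167 / (1 − 1.0079167^−180) = $208.84.
Total interest on Option B = 180 × $208.84 − $20,000 = $17,591.20.
Option A is lower by $3,385.20.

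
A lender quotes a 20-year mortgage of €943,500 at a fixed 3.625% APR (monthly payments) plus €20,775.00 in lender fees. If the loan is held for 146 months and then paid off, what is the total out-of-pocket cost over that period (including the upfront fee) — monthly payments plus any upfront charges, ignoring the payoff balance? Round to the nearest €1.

€828,552

At 3.625% the monthly rate is 0.0030208, so the payment is 943,500 × 0.0030208 / (1 − 1.0030208^−240) = €5,532.72.
Total outlay = 146 × €5,532.72 + €20,775.00 = €828,552.12.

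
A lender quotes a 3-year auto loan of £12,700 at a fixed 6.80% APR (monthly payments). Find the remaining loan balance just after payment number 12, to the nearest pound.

With monthly rate i = 6.8%/12 = 0.0056667, the balance after k of n payments is P · [(1+i)^n − (1+i)^k] / [(1+i)^n − 1].
(1+0.0056667)^36 = 1.22559222 and (1+0.0056667)^12 = 1.07015988, so the balance is 12,700 × (1.22559222 − 1.07015988) / (1.22559222 − 1) = £8,750.26.

£8,750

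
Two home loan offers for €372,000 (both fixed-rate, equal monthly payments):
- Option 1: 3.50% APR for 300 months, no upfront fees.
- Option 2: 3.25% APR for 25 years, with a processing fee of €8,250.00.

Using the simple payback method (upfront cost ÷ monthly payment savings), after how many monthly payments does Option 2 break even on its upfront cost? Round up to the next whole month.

167 months

Option 1: monthly rate = 3.5%/12 = 0.0029167; payment = 372,000 × 0.0029167 / (1 − (1+0.0029167)^−300) = €1,862.32.
Option 2: at 3.25% the monthly rate is 0.0027083, so the payment is 372,000 × 0.0027083 / (1 − 1.0027083^−300) = €1,812.82.
Monthly savings = €1,862.32 − €1,812.82 = €49.50.
Break-even = €8,250.00 / €49.50 = 166.67 → 167 months.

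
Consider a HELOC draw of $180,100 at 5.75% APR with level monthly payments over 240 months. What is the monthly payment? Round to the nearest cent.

Monthly rate = 5.75%/12 = 0.0047917; payment = 180,100 × 0.0047917 / (1 − (1+0.0047917)^−240) = $1,264.45.

$1,264.45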